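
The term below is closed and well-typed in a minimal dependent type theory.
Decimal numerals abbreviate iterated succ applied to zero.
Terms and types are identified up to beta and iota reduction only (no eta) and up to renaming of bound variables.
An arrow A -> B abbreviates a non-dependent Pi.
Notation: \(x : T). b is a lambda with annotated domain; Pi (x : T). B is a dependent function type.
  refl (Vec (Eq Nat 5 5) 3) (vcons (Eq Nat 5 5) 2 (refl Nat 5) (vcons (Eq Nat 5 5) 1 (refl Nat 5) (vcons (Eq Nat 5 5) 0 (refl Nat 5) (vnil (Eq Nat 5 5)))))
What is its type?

inferred type:
  Eq (Vec (Eq Nat 5 5) 3) (vcons (Eq Nat 5 5) 2 (refl Nat 5) (vcons (Eq Nat 5 5) 1 (refl Nat 5) (vcons (Eq Nat 5 5) 0 (refl Nat 5) (vnil (Eq Nat 5 5))))) (vcons (Eq Nat 5 5) 2 (refl Nat 5) (vcons (Eq Nat 5 5) 1 (refl Nat 5) (vcons (Eq Nat 5 5) 0 (refl Nat 5) (vnil (Eq Nat 5 5)))))


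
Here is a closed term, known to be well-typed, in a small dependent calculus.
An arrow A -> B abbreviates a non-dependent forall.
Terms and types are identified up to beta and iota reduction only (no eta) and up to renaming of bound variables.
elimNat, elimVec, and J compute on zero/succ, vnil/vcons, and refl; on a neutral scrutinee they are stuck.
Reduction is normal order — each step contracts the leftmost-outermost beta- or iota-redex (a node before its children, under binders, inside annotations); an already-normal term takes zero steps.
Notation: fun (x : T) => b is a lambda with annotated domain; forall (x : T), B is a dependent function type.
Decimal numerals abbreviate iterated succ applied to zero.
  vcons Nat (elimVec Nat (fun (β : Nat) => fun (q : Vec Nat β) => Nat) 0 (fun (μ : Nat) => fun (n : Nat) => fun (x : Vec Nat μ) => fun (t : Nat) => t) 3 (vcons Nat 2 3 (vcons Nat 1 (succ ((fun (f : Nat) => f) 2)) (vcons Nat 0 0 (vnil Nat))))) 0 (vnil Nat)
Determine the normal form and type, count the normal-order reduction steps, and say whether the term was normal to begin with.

reduced normal form:
  vcons Nat 0 0 (vnil Nat)
inferred type:
  Vec Nat 1
reduction steps (normal order): 16
started in normal form: no
first redex: an elimVec iota-redex


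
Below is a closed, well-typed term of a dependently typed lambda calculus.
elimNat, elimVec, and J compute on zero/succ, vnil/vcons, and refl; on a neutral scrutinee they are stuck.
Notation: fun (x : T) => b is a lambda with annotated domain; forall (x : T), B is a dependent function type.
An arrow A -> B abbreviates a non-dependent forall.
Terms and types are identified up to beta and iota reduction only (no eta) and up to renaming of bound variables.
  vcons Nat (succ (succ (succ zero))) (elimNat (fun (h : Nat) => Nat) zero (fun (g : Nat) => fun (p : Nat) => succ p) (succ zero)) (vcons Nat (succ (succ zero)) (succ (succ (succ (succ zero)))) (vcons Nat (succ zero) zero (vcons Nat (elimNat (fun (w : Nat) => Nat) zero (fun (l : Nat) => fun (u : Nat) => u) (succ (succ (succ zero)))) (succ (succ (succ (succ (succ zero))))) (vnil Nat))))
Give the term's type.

the term's type:
  Vec Nat (succ (succ (succ (succ zero))))


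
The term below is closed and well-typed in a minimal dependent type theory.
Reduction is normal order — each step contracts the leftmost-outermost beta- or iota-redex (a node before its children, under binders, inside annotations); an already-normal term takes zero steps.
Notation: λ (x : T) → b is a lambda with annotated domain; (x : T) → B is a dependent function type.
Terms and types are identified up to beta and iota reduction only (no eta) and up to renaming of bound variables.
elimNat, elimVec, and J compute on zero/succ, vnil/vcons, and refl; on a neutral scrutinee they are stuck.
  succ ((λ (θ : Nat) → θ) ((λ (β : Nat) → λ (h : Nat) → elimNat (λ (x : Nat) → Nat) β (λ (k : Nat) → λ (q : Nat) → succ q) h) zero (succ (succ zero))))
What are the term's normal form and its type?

reduced normal form:
  succ (succ (succ zero))
type:
  Nat
observation: the leftmost-outermost redex is a beta-redex, and normalization takes 10 steps.


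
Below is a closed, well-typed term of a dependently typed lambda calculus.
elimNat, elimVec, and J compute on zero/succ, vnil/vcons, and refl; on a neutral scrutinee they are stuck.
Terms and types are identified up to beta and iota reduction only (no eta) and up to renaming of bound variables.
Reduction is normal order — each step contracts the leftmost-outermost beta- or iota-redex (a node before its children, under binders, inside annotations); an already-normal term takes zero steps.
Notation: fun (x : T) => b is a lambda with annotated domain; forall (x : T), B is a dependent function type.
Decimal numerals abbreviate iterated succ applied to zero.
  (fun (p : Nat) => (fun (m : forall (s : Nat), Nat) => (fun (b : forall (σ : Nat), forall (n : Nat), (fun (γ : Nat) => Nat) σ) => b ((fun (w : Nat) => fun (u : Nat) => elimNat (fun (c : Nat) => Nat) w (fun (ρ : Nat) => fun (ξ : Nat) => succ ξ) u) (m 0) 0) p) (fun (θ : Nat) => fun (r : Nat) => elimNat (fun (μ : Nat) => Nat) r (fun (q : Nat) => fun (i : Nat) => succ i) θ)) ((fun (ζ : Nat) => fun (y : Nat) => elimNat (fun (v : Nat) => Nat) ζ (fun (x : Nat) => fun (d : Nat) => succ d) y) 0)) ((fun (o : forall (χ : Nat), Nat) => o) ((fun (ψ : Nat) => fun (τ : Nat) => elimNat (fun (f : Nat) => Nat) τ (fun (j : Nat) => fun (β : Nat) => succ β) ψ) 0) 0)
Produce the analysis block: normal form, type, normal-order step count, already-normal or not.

resulting normal form:
  0
type:
  Nat
steps to reach normal form (normal order): 16
started in normal form: no
first contracted redex: a beta-redex


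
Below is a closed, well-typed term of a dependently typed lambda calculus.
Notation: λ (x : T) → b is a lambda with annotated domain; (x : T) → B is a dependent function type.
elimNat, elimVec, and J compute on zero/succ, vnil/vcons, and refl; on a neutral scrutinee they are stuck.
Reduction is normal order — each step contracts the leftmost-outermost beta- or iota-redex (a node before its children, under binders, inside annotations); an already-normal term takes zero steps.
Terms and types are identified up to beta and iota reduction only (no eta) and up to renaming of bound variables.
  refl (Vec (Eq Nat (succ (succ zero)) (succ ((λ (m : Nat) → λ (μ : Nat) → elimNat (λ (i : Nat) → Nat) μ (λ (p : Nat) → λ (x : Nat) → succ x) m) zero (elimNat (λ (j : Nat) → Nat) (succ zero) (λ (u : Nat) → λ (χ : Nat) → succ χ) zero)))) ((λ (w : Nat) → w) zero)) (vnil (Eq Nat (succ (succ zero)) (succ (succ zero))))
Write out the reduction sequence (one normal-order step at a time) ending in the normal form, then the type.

reduction (normal order):
  refl (Vec (Eq Nat (succ (succ zero)) (succ ((λ (m : Nat) → λ (μ : Nat) → elimNat (λ (i : Nat) → Nat) μ (λ (p : Nat) → λ (x : Nat) → succ x) m) zero (elimNat (λ (j : Nat) → Nat) (succ zero) (λ (u : Nat) → λ (χ : Nat) → succ χ) zero)))) ((λ (w : Nat) → w) zero)) (vnil (Eq Nat (succ (succ zero)) (succ (succ zero))))
  ~> refl (Vec (Eq Nat (succ (succ zero)) (succ ((λ (m : Nat) → elimNat (λ (μ : Nat) → Nat) m (λ (i : Nat) → λ (p : Nat) → succ p) zero) (elimNat (λ (x : Nat) → Nat) (succ zero) (λ (j : Nat) → λ (u : Nat) → succ u) zero)))) ((λ (χ : Nat) → χ) zero)) (vnil (Eq Nat (succ (succ zero)) (succ (succ zero))))
  ~> refl (Vec (Eq Nat (succ (succ zero)) (succ (elimNat (λ (m : Nat) → Nat) (elimNat (λ (μ : Nat) → Nat) (succ zero) (λ (i : Nat) → λ (p : Nat) → succ p) zero) (λ (x : Nat) → λ (j : Nat) → succ j) zero))) ((λ (u : Nat) → u) zero)) (vnil (Eq Nat (succ (succ zero)) (succ (succ zero))))
  ~> refl (Vec (Eq Nat (succ (succ zero)) (succ (elimNat (λ (m : Nat) → Nat) (succ zero) (λ (μ : Nat) → λ (i : Nat) → succ i) zero))) ((λ (p : Nat) → p) zero)) (vnil (Eq Nat (succ (succ zero)) (succ (succ zero))))
  ~> refl (Vec (Eq Nat (succ (succ zero)) (succ (succ zero))) ((λ (m : Nat) → m) zero)) (vnil (Eq Nat (succ (succ zero)) (succ (succ zero))))
  ~> refl (Vec (Eq Nat (succ (succ zero)) (succ (succ zero))) zero) (vnil (Eq Nat (succ (succ zero)) (succ (succ zero))))
inferred type:
  Eq (Vec (Eq Nat (succ (succ zero)) (succ (succ zero))) zero) (vnil (Eq Nat (succ (succ zero)) (succ (succ zero)))) (vnil (Eq Nat (succ (succ zero)) (succ (succ zero))))


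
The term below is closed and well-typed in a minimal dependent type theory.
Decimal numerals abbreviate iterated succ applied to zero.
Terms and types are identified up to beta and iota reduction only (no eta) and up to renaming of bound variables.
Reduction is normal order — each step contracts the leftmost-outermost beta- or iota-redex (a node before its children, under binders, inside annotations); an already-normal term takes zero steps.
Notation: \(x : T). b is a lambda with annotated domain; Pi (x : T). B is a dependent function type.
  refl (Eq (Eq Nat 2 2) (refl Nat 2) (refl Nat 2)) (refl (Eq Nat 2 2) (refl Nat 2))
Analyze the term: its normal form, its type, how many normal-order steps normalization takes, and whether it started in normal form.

reduced normal form:
  refl (Eq (Eq Nat 2 2) (refl Nat 2) (refl Nat 2)) (refl (Eq Nat 2 2) (refl Nat 2))
inferred type:
  Eq (Eq (Eq Nat 2 2) (refl Nat 2) (refl Nat 2)) (refl (Eq Nat 2 2) (refl Nat 2)) (refl (Eq Nat 2 2) (refl Nat 2))
steps to reach normal form (normal order): 0
already normal: yes


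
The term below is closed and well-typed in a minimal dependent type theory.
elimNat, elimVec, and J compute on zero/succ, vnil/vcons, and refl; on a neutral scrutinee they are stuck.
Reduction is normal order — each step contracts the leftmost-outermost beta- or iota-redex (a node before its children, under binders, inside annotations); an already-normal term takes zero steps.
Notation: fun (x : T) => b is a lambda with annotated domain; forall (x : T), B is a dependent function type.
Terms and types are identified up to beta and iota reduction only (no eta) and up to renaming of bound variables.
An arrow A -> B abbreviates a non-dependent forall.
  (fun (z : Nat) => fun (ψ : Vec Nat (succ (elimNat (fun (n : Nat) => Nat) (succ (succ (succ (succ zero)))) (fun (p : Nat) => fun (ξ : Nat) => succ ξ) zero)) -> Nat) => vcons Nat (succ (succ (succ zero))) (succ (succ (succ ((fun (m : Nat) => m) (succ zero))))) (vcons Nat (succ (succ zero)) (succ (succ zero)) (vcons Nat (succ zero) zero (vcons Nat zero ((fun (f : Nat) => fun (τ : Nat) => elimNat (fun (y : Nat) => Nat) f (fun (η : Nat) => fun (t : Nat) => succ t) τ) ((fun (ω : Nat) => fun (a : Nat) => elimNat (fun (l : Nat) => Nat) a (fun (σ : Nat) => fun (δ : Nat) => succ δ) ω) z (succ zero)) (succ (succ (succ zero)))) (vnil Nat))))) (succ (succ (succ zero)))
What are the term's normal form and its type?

reduced normal form:
  fun (z : Vec Nat (succ (succ (succ (succ (succ zero))))) -> Nat) => vcons Nat (succ (succ (succ zero))) (succ (succ (succ (succ zero)))) (vcons Nat (succ (succ zero)) (succ (succ zero)) (vcons Nat (succ zero) zero (vcons Nat zero (succ (succ (succ (succ (succ (succ (succ zero))))))) (vnil Nat))))
the term's type:
  (Vec Nat (succ (succ (succ (succ (succ zero))))) -> Nat) -> Vec Nat (succ (succ (succ (succ zero))))
observation: 27 normal-order steps normalize the term, beginning with a beta-redex.


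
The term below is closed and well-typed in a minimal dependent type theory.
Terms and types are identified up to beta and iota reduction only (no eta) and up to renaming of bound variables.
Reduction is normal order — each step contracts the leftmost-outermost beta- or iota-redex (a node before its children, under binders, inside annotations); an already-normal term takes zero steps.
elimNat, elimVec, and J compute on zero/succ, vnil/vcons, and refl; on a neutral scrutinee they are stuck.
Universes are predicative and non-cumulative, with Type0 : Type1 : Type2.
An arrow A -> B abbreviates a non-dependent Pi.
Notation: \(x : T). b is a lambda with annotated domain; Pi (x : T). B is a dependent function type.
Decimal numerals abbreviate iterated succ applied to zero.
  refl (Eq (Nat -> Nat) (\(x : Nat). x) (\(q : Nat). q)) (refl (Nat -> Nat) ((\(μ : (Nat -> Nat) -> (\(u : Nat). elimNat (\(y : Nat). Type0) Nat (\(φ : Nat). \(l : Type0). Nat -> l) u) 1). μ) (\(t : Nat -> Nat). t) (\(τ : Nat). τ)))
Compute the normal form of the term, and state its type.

resulting normal form:
  refl (Eq (Nat -> Nat) (\(x : Nat). x) (\(q : Nat). q)) (refl (Nat -> Nat) (\(μ : Nat). μ))
type:
  Eq (Eq (Nat -> Nat) (\(x : Nat). x) (\(q : Nat). q)) (refl (Nat -> Nat) (\(μ : Nat). μ)) (refl (Nat -> Nat) (\(u : Nat). u))
observation: 2 normal-order steps separate the term from its normal form.


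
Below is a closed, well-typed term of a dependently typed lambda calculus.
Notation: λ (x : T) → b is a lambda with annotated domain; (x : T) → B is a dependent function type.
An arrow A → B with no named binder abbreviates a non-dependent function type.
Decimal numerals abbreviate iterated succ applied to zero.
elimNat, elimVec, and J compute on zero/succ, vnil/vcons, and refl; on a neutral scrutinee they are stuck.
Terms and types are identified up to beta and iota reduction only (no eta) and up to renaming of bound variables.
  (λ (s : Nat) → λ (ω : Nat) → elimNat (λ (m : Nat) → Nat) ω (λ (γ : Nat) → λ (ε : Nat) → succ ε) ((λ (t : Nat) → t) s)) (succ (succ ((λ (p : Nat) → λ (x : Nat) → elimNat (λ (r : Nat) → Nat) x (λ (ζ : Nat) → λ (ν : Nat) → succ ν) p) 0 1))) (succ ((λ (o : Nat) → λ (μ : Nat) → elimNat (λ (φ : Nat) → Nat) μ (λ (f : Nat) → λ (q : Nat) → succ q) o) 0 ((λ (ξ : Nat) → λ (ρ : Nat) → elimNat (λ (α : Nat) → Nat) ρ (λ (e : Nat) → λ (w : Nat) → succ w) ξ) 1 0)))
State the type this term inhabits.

inferred type:
  Nat


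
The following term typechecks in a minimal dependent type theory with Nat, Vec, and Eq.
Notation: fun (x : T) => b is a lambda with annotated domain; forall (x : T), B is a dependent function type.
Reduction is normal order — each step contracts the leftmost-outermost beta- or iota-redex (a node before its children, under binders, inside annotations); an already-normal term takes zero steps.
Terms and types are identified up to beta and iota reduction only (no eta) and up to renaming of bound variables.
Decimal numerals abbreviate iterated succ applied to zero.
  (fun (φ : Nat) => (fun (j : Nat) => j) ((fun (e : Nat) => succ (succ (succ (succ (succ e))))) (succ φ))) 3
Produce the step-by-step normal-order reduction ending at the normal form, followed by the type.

normal-order reduction sequence:
  (fun (φ : Nat) => (fun (j : Nat) => j) ((fun (e : Nat) => succ (succ (succ (succ (succ e))))) (succ φ))) 3
  ~> (fun (φ : Nat) => φ) ((fun (j : Nat) => succ (succ (succ (succ (succ j))))) 4)
  ~> (fun (φ : Nat) => succ (succ (succ (succ (succ φ))))) 4
  ~> 9
the term's type:
  Nat


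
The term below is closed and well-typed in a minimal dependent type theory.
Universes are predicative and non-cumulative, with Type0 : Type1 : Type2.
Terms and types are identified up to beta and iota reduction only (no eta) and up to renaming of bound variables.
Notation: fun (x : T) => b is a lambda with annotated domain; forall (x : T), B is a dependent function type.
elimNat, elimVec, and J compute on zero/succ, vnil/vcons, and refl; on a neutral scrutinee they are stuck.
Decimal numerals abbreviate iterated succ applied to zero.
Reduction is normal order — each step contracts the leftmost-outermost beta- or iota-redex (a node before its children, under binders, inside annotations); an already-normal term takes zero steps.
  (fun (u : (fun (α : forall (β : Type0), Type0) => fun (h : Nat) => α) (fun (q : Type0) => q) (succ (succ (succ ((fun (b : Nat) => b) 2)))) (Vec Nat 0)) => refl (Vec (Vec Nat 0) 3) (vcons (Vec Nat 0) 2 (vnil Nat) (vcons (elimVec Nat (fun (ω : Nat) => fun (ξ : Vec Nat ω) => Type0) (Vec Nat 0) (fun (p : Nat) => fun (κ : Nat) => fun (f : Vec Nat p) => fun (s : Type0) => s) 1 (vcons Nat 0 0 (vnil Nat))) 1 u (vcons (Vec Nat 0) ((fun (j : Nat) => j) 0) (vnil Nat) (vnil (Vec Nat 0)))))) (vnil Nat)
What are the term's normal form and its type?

resulting normal form:
  refl (Vec (Vec Nat 0) 3) (vcons (Vec Nat 0) 2 (vnil Nat) (vcons (Vec Nat 0) 1 (vnil Nat) (vcons (Vec Nat 0) 0 (vnil Nat) (vnil (Vec Nat 0)))))
the term's type:
  Eq (Vec (Vec Nat 0) 3) (vcons (Vec Nat 0) 2 (vnil Nat) (vcons (Vec Nat 0) 1 (vnil Nat) (vcons (Vec Nat 0) 0 (vnil Nat) (vnil (Vec Nat 0))))) (vcons (Vec Nat 0) 2 (vnil Nat) (vcons (Vec Nat 0) 1 (vnil Nat) (vcons (Vec Nat 0) 0 (vnil Nat) (vnil (Vec Nat 0)))))
observation: the first redex contracted is a beta-redex; the normal form is reached in 8 normal-order steps.


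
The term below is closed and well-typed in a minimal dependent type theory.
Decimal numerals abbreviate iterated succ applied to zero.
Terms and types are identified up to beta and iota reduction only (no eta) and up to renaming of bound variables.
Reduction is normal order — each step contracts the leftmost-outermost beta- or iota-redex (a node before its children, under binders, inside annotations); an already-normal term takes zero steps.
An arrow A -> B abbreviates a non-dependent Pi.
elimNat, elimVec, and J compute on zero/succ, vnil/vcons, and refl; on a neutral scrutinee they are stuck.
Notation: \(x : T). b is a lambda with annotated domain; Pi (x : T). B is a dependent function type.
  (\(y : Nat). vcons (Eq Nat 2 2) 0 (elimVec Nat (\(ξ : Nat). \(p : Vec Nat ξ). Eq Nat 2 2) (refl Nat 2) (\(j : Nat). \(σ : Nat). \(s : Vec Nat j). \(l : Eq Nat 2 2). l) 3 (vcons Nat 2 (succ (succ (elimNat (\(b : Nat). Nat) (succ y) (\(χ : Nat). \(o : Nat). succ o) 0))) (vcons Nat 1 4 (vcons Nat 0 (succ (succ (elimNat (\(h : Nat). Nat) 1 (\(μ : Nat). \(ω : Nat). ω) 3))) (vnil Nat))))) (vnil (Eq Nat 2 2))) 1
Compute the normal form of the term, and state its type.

normal form:
  vcons (Eq Nat 2 2) 0 (refl Nat 2) (vnil (Eq Nat 2 2))
inferred type:
  Vec (Eq Nat 2 2) 1


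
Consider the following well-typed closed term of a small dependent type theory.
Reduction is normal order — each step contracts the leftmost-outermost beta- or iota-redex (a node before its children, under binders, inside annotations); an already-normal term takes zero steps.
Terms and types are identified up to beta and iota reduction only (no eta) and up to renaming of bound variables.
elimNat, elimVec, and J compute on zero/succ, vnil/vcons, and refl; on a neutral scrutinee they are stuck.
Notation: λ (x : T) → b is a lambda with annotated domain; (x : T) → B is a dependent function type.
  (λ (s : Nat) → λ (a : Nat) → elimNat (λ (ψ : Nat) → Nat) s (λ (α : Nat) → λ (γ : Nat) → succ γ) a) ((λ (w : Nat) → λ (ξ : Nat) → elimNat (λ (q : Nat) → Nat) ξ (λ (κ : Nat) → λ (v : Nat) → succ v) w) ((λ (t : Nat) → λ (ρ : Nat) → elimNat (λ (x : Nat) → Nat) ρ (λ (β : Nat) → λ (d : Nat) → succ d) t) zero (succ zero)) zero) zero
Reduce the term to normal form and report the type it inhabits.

resulting normal form:
  succ zero
the term's type:
  Nat


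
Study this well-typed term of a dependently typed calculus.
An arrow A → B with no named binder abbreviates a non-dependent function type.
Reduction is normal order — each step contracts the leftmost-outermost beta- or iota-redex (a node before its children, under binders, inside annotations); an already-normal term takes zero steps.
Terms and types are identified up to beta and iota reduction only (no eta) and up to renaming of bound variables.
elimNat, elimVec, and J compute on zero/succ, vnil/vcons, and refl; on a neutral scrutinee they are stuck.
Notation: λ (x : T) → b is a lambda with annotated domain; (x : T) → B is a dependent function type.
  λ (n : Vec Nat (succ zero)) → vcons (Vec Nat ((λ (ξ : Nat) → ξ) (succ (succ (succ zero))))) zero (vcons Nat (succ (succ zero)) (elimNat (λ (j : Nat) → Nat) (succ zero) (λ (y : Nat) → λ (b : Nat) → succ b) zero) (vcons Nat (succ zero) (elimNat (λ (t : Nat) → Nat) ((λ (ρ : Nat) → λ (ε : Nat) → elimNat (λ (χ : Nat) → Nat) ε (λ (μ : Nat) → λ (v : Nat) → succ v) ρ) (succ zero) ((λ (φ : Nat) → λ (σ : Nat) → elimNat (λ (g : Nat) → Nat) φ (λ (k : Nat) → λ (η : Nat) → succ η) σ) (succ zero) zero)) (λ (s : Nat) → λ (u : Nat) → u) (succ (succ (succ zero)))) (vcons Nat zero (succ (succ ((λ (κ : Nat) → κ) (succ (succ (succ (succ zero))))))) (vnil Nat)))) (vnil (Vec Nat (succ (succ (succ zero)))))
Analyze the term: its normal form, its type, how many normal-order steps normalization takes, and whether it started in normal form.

resulting normal form:
  λ (n : Vec Nat (succ zero)) → vcons (Vec Nat (succ (succ (succ zero)))) zero (vcons Nat (succ (succ zero)) (succ zero) (vcons Nat (succ zero) (succ (succ zero)) (vcons Nat zero (succ (succ (succ (succ (succ (succ zero)))))) (vnil Nat)))) (vnil (Vec Nat (succ (succ (succ zero)))))
type:
  Vec Nat (succ zero) → Vec (Vec Nat (succ (succ (succ zero)))) (succ zero)
normal-order step count: 22
started in normal form: no
first contracted redex: a beta-redex


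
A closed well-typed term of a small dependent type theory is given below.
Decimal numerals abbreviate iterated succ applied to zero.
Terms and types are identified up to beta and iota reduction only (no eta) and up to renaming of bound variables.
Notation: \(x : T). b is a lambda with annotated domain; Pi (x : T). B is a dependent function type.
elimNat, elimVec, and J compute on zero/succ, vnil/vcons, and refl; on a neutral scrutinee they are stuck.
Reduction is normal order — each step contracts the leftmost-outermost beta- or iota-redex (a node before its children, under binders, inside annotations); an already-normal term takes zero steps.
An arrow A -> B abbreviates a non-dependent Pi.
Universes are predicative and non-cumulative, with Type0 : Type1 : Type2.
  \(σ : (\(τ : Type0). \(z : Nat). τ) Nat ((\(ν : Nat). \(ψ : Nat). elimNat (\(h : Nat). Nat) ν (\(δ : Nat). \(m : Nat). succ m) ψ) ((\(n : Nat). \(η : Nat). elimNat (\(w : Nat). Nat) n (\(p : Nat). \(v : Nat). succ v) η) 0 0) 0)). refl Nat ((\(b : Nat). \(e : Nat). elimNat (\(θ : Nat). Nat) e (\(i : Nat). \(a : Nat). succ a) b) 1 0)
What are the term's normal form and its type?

normal form:
  \(σ : Nat). refl Nat 1
the term's type:
  Nat -> Eq Nat 1 1


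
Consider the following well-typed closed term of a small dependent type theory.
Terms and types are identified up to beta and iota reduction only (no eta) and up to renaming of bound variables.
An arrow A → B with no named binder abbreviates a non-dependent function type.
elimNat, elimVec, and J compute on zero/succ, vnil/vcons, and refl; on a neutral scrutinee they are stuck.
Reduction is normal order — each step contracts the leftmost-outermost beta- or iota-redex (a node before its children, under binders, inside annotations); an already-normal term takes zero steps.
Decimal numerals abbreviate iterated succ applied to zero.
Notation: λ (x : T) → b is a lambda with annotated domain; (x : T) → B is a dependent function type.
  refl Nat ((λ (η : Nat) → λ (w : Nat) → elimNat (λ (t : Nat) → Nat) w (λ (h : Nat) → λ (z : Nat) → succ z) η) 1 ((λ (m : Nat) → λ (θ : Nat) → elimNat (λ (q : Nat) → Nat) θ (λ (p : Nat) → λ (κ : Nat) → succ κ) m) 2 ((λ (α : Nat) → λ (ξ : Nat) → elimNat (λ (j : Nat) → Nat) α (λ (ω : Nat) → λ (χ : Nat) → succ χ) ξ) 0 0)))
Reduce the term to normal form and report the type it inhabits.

resulting normal form:
  refl Nat 3
inferred type:
  Eq Nat 3 3


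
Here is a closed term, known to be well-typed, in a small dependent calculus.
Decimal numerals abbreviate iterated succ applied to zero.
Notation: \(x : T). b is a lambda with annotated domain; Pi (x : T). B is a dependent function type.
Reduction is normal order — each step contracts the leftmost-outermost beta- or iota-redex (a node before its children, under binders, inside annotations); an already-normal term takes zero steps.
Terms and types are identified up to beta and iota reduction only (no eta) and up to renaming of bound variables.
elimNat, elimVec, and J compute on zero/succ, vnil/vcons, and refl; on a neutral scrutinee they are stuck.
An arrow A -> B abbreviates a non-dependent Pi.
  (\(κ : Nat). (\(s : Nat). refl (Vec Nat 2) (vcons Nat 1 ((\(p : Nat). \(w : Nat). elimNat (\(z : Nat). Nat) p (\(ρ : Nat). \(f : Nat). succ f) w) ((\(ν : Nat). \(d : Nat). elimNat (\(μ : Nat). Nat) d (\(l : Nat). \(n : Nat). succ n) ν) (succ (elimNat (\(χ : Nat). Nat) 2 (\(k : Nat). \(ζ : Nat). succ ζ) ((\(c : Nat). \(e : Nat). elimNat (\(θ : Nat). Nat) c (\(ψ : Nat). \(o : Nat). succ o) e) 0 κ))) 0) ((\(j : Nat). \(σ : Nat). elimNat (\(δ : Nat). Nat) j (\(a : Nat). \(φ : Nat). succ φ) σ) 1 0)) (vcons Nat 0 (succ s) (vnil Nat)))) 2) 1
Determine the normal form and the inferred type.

reduced normal form:
  refl (Vec Nat 2) (vcons Nat 1 5 (vcons Nat 0 3 (vnil Nat)))
type:
  Eq (Vec Nat 2) (vcons Nat 1 5 (vcons Nat 0 3 (vnil Nat))) (vcons Nat 1 5 (vcons Nat 0 3 (vnil Nat)))


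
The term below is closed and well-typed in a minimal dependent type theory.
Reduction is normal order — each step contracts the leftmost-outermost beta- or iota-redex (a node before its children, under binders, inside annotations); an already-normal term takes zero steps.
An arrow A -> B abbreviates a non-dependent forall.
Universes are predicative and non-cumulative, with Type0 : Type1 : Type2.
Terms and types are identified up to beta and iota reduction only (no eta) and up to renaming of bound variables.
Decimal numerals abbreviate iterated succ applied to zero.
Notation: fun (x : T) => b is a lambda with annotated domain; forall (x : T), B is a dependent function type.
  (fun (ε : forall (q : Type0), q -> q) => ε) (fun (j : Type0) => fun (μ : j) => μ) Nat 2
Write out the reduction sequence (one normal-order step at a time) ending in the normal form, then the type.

normal-order reduction sequence:
  (fun (ε : forall (q : Type0), q -> q) => ε) (fun (j : Type0) => fun (μ : j) => μ) Nat 2
  ~> (fun (ε : Type0) => fun (q : ε) => q) Nat 2
  ~> (fun (ε : Nat) => ε) 2
  ~> 2
inferred type:
  Nat


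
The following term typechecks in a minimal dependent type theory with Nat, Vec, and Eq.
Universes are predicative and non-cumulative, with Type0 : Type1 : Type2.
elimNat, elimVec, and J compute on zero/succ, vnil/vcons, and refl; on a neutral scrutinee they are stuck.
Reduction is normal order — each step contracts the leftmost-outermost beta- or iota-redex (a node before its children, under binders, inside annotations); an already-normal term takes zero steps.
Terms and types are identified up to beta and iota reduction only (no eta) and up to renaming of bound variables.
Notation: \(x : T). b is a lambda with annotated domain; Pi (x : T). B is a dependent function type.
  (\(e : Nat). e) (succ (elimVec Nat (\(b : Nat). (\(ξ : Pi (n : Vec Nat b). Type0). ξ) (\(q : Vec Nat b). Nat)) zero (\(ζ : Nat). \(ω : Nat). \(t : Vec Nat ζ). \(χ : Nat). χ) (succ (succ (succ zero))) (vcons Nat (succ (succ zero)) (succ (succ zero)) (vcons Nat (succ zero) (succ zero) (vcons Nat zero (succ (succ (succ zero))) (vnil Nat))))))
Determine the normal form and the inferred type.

normal form:
  succ zero
the term's type:
  Nat
observation: 17 normal-order steps separate the term from its normal form.


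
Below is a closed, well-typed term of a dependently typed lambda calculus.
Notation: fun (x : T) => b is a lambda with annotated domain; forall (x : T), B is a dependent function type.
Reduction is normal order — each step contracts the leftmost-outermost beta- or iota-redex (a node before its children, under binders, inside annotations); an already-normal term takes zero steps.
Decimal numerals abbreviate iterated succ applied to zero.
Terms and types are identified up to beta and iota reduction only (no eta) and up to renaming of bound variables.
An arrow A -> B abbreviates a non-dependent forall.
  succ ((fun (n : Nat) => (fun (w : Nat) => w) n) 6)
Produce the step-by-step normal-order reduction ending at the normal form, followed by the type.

reduction (normal order):
  succ ((fun (n : Nat) => (fun (w : Nat) => w) n) 6)
  ~> succ ((fun (n : Nat) => n) 6)
  ~> 7
type:
  Nat


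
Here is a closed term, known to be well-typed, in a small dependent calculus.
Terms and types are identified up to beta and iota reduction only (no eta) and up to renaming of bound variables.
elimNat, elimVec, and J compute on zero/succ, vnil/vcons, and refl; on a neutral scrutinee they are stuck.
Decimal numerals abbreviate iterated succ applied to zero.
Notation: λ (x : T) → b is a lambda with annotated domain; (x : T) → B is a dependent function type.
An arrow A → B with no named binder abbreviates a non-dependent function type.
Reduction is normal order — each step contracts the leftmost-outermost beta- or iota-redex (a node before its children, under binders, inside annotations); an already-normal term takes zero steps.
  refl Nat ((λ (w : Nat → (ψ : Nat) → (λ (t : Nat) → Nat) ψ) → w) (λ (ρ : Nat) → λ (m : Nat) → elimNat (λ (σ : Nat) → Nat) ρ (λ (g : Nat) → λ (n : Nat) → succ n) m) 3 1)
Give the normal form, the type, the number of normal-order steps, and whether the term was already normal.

resulting normal form:
  refl Nat 4
the term's type:
  Eq Nat 4 4
steps to reach normal form (normal order): 7
started in normal form: no
first redex: a beta-redex


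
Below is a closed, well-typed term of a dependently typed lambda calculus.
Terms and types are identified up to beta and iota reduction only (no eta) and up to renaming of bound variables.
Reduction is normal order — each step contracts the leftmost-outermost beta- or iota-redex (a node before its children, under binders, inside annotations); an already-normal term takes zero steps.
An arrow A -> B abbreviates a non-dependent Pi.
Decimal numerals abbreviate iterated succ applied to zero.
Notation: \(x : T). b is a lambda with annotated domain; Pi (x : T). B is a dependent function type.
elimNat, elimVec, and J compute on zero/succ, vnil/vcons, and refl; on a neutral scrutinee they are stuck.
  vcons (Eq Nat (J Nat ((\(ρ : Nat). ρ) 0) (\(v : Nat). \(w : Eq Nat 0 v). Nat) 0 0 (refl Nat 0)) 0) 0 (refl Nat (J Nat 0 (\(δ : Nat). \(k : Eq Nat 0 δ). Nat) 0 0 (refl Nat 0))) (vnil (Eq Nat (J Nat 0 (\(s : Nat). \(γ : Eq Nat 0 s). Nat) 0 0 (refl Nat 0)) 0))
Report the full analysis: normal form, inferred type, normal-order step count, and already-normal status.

reduced normal form:
  vcons (Eq Nat 0 0) 0 (refl Nat 0) (vnil (Eq Nat 0 0))
inferred type:
  Vec (Eq Nat 0 0) 1
reduction steps (normal order): 3
term was already normal: no
first contracted redex: a J iota-redex


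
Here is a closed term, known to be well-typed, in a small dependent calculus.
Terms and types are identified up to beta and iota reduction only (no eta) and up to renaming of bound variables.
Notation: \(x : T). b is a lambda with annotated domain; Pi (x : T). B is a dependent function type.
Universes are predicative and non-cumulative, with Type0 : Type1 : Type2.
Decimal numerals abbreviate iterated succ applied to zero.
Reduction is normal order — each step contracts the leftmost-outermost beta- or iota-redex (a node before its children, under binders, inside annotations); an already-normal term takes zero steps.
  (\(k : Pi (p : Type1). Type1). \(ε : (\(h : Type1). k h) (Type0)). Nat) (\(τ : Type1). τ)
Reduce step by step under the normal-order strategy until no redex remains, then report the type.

reduction (normal order):
  (\(k : Pi (p : Type1). Type1). \(ε : (\(h : Type1). k h) (Type0)). Nat) (\(τ : Type1). τ)
  ~> \(k : (\(p : Type1). (\(ε : Type1). ε) p) (Type0)). Nat
  ~> \(k : (\(p : Type1). p) (Type0)). Nat
  ~> \(k : Type0). Nat
the term's type:
  Pi (k : Type0). Type0


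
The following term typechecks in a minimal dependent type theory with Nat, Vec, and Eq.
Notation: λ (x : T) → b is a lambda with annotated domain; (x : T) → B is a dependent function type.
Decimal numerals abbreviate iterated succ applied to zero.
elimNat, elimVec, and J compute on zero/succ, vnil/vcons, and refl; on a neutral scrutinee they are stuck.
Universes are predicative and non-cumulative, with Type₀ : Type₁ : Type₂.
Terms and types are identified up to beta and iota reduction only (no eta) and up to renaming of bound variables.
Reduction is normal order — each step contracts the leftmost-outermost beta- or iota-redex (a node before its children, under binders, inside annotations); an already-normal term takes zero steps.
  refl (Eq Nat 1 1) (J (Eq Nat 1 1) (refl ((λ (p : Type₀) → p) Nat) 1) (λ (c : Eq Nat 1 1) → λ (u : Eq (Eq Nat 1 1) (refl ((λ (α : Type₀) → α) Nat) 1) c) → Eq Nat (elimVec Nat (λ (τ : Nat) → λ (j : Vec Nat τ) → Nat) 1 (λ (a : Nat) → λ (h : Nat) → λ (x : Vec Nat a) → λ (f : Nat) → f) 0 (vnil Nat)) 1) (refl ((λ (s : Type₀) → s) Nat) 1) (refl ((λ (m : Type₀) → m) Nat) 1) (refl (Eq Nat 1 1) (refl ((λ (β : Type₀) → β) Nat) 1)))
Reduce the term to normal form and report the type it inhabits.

normal form:
  refl (Eq Nat 1 1) (refl Nat 1)
inferred type:
  Eq (Eq Nat 1 1) (refl Nat 1) (refl Nat 1)


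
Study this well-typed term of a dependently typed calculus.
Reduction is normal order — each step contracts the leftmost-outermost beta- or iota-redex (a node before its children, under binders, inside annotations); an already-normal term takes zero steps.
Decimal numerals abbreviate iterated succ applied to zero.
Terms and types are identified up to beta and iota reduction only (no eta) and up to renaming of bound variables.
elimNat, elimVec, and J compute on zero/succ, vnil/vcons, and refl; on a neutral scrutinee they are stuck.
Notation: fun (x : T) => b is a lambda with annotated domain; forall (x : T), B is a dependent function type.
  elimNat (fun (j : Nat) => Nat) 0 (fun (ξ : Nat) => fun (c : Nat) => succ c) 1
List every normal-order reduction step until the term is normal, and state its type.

reduction (normal order):
  elimNat (fun (j : Nat) => Nat) 0 (fun (ξ : Nat) => fun (c : Nat) => succ c) 1
  ~> (fun (j : Nat) => fun (ξ : Nat) => succ ξ) 0 (elimNat (fun (c : Nat) => Nat) 0 (fun (a : Nat) => fun (ρ : Nat) => succ ρ) 0)
  ~> (fun (j : Nat) => succ j) (elimNat (fun (ξ : Nat) => Nat) 0 (fun (c : Nat) => fun (a : Nat) => succ a) 0)
  ~> succ (elimNat (fun (j : Nat) => Nat) 0 (fun (ξ : Nat) => fun (c : Nat) => succ c) 0)
  ~> 1
type:
  Nat


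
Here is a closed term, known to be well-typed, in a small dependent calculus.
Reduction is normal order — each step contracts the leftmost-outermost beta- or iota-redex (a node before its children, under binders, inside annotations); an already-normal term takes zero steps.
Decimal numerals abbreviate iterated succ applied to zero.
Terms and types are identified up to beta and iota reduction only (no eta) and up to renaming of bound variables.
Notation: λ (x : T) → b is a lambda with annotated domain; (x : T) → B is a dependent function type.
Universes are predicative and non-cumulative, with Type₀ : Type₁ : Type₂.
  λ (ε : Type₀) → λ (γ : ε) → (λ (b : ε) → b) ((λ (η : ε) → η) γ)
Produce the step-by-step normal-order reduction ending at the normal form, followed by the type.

normal-order reduction:
  λ (ε : Type₀) → λ (γ : ε) → (λ (b : ε) → b) ((λ (η : ε) → η) γ)
  ~> λ (ε : Type₀) → λ (γ : ε) → (λ (b : ε) → b) γ
  ~> λ (ε : Type₀) → λ (γ : ε) → γ
type:
  (ε : Type₀) → (γ : ε) → ε


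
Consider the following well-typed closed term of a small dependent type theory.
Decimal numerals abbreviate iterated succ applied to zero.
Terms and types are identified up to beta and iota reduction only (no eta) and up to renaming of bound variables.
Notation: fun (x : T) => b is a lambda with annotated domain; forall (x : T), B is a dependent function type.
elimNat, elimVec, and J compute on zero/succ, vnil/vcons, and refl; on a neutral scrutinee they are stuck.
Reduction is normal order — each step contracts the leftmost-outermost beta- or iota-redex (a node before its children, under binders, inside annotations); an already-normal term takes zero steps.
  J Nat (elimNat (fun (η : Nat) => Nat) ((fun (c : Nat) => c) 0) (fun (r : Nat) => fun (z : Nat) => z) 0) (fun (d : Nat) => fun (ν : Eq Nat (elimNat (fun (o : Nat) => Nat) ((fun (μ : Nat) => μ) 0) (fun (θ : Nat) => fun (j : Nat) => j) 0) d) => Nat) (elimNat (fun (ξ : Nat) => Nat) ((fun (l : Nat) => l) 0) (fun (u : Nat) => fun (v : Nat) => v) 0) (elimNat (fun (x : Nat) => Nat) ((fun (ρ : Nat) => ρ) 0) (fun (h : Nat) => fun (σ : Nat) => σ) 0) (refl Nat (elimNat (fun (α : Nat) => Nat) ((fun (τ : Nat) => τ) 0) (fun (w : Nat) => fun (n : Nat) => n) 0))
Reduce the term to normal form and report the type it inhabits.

reduced normal form:
  0
the term's type:
  Nat


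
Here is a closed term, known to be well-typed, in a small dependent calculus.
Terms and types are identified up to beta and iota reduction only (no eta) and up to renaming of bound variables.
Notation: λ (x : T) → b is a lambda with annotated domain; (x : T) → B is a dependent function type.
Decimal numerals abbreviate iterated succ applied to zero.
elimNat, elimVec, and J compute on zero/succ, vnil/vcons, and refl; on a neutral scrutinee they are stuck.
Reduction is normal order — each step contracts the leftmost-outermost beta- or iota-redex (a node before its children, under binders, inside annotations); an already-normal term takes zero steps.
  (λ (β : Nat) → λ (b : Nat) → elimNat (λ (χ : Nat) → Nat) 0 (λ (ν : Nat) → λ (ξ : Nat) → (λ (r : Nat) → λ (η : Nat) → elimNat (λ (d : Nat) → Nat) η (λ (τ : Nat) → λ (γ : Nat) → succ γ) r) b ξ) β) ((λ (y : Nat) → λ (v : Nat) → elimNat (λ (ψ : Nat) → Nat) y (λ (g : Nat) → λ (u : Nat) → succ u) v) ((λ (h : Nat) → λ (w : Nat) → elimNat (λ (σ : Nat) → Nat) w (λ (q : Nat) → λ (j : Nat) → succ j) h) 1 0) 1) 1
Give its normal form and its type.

reduced normal form:
  2
type:
  Nat
observation: 27 normal-order steps separate the term from its normal form.


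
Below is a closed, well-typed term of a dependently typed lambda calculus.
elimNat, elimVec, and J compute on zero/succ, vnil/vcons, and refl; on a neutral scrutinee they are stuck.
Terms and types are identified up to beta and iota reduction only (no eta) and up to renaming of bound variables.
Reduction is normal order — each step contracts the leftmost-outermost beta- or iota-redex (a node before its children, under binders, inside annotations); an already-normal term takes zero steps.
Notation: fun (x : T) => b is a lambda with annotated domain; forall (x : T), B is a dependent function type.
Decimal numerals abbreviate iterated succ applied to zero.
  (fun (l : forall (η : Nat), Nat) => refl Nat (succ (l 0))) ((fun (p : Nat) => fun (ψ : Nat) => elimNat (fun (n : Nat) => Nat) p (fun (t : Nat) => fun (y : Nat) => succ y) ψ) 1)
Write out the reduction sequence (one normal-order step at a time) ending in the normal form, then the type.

normal-order reduction sequence:
  (fun (l : forall (η : Nat), Nat) => refl Nat (succ (l 0))) ((fun (p : Nat) => fun (ψ : Nat) => elimNat (fun (n : Nat) => Nat) p (fun (t : Nat) => fun (y : Nat) => succ y) ψ) 1)
  ~> refl Nat (succ ((fun (l : Nat) => fun (η : Nat) => elimNat (fun (p : Nat) => Nat) l (fun (ψ : Nat) => fun (n : Nat) => succ n) η) 1 0))
  ~> refl Nat (succ ((fun (l : Nat) => elimNat (fun (η : Nat) => Nat) 1 (fun (p : Nat) => fun (ψ : Nat) => succ ψ) l) 0))
  ~> refl Nat (succ (elimNat (fun (l : Nat) => Nat) 1 (fun (η : Nat) => fun (p : Nat) => succ p) 0))
  ~> refl Nat 2
type:
  Eq Nat 2 2


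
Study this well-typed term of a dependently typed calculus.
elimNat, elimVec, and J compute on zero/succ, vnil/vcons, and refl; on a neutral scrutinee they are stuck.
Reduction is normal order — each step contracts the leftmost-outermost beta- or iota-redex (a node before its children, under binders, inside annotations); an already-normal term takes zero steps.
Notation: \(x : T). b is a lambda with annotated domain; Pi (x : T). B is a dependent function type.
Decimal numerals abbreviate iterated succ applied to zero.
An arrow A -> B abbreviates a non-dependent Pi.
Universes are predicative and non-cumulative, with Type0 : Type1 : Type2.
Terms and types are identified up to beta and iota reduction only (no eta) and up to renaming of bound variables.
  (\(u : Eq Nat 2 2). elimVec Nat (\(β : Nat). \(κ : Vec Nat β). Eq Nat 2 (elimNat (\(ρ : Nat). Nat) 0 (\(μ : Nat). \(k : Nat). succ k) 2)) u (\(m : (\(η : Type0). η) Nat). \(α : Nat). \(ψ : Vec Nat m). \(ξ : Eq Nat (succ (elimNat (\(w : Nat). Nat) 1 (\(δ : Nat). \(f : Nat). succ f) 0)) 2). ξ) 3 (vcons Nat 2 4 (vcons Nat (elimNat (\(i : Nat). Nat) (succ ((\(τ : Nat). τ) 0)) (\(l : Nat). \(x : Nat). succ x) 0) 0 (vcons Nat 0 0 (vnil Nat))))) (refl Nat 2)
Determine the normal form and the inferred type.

reduced normal form:
  refl Nat 2
inferred type:
  Eq Nat 2 2
observation: 17 normal-order steps separate the term from its normal form.
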